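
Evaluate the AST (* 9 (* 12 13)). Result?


Evaluate inner: (* 12 13) = 156
Evaluate root: (* 9 156) = 1404
Result: 1404


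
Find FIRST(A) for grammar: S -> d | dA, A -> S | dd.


Per alternative of A: FIRST(S) = {d}; FIRST(dd) = {d}
FIRST(A) = {d}


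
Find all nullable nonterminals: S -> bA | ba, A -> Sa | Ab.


A nonterminal is nullable iff some alternative derives ε (directly, or every symbol in it is nullable)
Nullable: {}


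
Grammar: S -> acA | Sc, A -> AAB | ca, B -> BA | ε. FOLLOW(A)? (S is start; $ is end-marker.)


$ ∈ FOLLOW(S). For each A -> αBβ: add FIRST(β)\{ε} to FOLLOW(B); if β nullable, add FOLLOW(A).
FOLLOW(A) = {$, c}


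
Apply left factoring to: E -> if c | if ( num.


Common prefix: 'if'
Factored: E -> if E', E' -> c | ( num


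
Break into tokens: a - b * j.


Scan left to right, longest-match per lexeme
Tokens: ID(a), OP(-), ID(b), OP(*), ID(j)


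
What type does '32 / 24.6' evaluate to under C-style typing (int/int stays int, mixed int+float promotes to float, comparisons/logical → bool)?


Operand types: int / float
Rule: mixed int/float promotes to float; int/int stays int
Result type: float


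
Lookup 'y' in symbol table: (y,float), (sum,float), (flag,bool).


Lookup 'y' → type float


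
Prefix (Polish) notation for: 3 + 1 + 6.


left-to-right (same/higher precedence on left): tree is (+ (+ 3 1) 6)
Prefix: + + 3 1 6


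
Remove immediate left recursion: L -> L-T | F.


Left-recursive alternatives: L-T; non-recursive: F
Introduce L': L -> FL', L' -> -TL' | ε


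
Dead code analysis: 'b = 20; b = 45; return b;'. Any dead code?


first assignment to b is overwritten before any read
Dead: 'b = 20'


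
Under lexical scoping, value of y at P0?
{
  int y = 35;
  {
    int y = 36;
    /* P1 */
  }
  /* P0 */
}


y declared in the same block as P0
y = 35


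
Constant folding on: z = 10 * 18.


10 * 18 = 180 at compile time
Optimized: z = 180


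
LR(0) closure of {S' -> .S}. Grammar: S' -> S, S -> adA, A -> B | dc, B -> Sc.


Start: S' -> .S
For each item with dot before a nonterminal B, add B -> .γ for every B-production
Closure: [S' -> .S, S -> .adA]


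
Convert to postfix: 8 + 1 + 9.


Left to right (same or higher precedence on left)
Postfix: 8 1 + 9 +


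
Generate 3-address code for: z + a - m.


Break into single-operator statements:
t1 = z + a
t2 = t1 - m


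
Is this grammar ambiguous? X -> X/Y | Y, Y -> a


precedence layered via separate nonterminal Y: deterministic
Unambiguous


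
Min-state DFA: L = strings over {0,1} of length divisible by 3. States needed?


Track length mod 3: states 0..2, accept at 0
Minimal DFA: 3 states


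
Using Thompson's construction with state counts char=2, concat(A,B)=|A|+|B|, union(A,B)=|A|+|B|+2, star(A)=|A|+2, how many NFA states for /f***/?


Syntax tree has 1 char leaf(s), 0 union(s), 3 star(s)
chars contribute 1×2 = 2; each union adds +2; each star adds +2
Total: 2 + 0 + 6 = 8 states


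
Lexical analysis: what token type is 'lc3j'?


Pattern: letter/underscore followed by alphanumerics, not a keyword
Type: IDENTIFIER


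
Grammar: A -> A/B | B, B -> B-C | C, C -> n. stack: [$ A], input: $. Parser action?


start symbol A on stack, input exhausted
Action: accept


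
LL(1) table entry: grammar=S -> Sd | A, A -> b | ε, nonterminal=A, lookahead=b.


For [A, b]: 'b' ∈ FIRST(b)
Entry: A -> b


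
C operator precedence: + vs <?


'+' is additive (level 9); '<' is relational (level 7)
Higher level binds tighter
'+' has higher precedence than '<'


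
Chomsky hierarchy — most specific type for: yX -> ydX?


LHS has context (more than one symbol) and |LHS| ≤ |RHS|
Classification: Type 1 (Context-Sensitive)


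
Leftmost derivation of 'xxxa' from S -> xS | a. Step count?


Derivation: S => xS => xxS => xxxS => xxxa
Steps: 4


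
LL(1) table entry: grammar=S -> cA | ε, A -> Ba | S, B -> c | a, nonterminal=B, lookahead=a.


For [B, a]: 'a' ∈ FIRST(a)
Entry: B -> a


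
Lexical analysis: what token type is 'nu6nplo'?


Pattern: letter/underscore followed by alphanumerics, not a keyword
Type: IDENTIFIER


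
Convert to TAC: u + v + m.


Break into single-operator statements:
t1 = u + v
t2 = t1 + m


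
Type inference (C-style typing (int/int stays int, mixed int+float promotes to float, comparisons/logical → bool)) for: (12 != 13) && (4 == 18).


Operand types: bool && bool
Rule: logical operators take bool operands and yield bool
Result type: bool


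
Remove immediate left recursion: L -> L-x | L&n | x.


Left-recursive alternatives: L-x, L&n; non-recursive: x
Introduce L': L -> xL', L' -> -xL' | &nL' | ε


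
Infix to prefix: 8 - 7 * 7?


'*' binds tighter: tree is (- 8 (* 7 7))
Prefix: - 8 * 7 7


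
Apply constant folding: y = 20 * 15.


20 * 15 = 300 at compile time
Optimized: y = 300


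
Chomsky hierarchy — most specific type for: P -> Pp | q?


Left-linear: every RHS is a terminal or one nonterminal followed by a terminal
Classification: Type 3 (Regular)


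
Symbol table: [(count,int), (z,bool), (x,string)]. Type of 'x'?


Lookup 'x' → type string


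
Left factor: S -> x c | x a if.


Common prefix: 'x'
Factored: S -> x S', S' -> c | a if


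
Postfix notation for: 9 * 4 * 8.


Left to right (same or higher precedence on left)
Postfix: 9 4 * 8 *


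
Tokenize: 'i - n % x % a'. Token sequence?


Scan left to right, longest-match per lexeme
Tokens: ID(i), OP(-), ID(n), OP(%), ID(x), OP(%), ID(a)


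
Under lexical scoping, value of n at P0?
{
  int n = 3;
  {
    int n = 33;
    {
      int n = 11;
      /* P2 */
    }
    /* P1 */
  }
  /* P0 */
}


n declared in the same block as P0
n = 3


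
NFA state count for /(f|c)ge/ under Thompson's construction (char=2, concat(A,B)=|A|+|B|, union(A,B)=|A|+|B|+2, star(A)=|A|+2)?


Syntax tree has 4 char leaf(s), 1 union(s), 0 star(s)
chars contribute 4×2 = 8; each union adds +2; each star adds +2
Total: 8 + 2 + 0 = 10 states


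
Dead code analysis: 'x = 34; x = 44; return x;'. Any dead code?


first assignment to x is overwritten before any read
Dead: 'x = 34'


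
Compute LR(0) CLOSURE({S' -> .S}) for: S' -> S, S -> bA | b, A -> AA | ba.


Start: S' -> .S
For each item with dot before a nonterminal B, add B -> .γ for every B-production
Closure: [S' -> .S, S -> .bA, S -> .b]


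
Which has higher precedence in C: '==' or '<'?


'<' is relational (level 7); '==' is equality (level 6)
Higher level binds tighter
'<' has higher precedence than '=='


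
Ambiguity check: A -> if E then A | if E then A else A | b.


dangling else: 'if E then if E then b else b' parses two ways
Ambiguous


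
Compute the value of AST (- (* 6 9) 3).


Evaluate inner: (* 6 9) = 54
Evaluate root: (- 54 3) = 51
Result: 51


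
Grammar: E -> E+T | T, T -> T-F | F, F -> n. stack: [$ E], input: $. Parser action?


start symbol E on stack, input exhausted
Action: accept


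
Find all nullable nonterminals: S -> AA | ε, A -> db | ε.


A nonterminal is nullable iff some alternative derives ε (directly, or every symbol in it is nullable)
Nullable: {A, S}


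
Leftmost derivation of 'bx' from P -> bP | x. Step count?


Derivation: P => bP => bx
Steps: 2


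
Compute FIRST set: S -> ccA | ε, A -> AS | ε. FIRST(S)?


Per alternative of S: FIRST(ccA) = {c}; FIRST(ε) = {ε}
FIRST(S) = {c, ε}


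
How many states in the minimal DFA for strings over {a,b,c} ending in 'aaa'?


Track the longest suffix of input matching a prefix of 'aaa': 4 classes (prefixes of length 0..3)
Minimal DFA: 4 states


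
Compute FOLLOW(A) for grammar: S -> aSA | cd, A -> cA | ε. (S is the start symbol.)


$ ∈ FOLLOW(S). For each A -> αBβ: add FIRST(β)\{ε} to FOLLOW(B); if β nullable, add FOLLOW(A).
FOLLOW(A) = {$, c}


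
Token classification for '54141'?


Pattern: digits only
Type: INTEGER_LITERAL


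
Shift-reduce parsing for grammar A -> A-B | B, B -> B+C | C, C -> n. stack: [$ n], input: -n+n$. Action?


'n' on top is the handle for C -> n
Action: reduce (C -> n)


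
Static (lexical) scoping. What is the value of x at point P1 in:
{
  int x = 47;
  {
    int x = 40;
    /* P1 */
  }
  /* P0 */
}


x declared in the same block as P1
x = 40


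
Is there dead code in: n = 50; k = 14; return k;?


n is assigned but never read
Dead: 'n = 50'


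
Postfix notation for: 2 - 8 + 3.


Left to right (same or higher precedence on left)
Postfix: 2 8 - 3 +


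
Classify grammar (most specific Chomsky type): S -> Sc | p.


Left-linear: every RHS is a terminal or one nonterminal followed by a terminal
Classification: Type 3 (Regular)


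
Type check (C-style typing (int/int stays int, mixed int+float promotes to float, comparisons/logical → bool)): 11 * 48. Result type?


Operand types: int * int
Rule: mixed int/float promotes to float; int/int stays int
Result type: int


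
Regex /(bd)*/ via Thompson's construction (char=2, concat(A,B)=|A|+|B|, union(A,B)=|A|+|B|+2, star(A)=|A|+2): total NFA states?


Syntax tree has 2 char leaf(s), 0 union(s), 1 star(s)
chars contribute 2×2 = 4; each union adds +2; each star adds +2
Total: 4 + 0 + 2 = 6 states


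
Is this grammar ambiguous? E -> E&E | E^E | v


'v&v^v' has two parse trees (no precedence encoded between & and ^)
Ambiguous


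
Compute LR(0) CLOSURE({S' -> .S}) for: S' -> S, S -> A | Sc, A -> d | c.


Start: S' -> .S
For each item with dot before a nonterminal B, add B -> .γ for every B-production
Closure: [S' -> .S, S -> .A, S -> .Sc, A -> .d, A -> .c]


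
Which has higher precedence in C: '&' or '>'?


'>' is relational (level 7); '&' is bitwise AND (level 5)
Higher level binds tighter
'>' has higher precedence than '&'


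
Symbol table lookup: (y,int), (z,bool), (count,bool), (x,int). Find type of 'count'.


Lookup 'count' → type bool


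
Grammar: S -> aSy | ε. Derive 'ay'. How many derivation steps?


Derivation: S => aSy => ay
Steps: 2


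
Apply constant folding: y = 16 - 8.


16 - 8 = 8 at compile time
Optimized: y = 8


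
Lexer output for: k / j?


Scan left to right, longest-match per lexeme
Tokens: ID(k), OP(/), ID(j)


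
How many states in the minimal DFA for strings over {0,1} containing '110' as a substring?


KMP-style automaton: 3 progress states + 1 absorbing accept = 4
Minimal DFA: 4 states


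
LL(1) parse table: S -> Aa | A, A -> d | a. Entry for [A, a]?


For [A, a]: 'a' ∈ FIRST(a)
Entry: A -> a


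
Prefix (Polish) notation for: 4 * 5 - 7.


left-to-right (same/higher precedence on left): tree is (- (* 4 5) 7)
Prefix: - * 4 5 7


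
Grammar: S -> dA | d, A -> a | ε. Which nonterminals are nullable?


A nonterminal is nullable iff some alternative derives ε (directly, or every symbol in it is nullable)
Nullable: {A}


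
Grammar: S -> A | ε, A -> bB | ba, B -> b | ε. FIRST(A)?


Per alternative of A: FIRST(bB) = {b}; FIRST(ba) = {b}
FIRST(A) = {b}


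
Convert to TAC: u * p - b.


Break into single-operator statements:
t1 = u * p
t2 = t1 - b


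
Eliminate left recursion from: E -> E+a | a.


Left-recursive alternatives: E+a; non-recursive: a
Introduce E': E -> aE', E' -> +aE' | ε


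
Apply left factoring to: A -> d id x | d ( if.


Common prefix: 'd'
Factored: A -> d A', A' -> id x | ( if


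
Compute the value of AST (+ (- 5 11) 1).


Evaluate inner: (- 5 11) = -6
Evaluate root: (+ -6 1) = -5
Result: -5


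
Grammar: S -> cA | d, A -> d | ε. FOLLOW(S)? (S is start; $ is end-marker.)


$ ∈ FOLLOW(S). For each A -> αBβ: add FIRST(β)\{ε} to FOLLOW(B); if β nullable, add FOLLOW(A).
FOLLOW(S) = {$}


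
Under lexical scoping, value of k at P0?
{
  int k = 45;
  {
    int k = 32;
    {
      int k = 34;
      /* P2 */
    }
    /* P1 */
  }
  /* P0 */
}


k declared in the same block as P0
k = 45


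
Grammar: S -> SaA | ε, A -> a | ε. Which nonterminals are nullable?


A nonterminal is nullable iff some alternative derives ε (directly, or every symbol in it is nullable)
Nullable: {A, S}


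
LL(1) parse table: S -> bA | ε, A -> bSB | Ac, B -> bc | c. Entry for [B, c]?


For [B, c]: 'c' ∈ FIRST(c)
Entry: B -> c


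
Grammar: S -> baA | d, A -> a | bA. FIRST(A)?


Per alternative of A: FIRST(a) = {a}; FIRST(bA) = {b}
FIRST(A) = {a, b}


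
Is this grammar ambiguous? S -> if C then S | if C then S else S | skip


dangling else: 'if C then if C then skip else skip' parses two ways
Ambiguous


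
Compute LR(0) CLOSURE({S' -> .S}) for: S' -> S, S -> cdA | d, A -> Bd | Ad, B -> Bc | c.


Start: S' -> .S
For each item with dot before a nonterminal B, add B -> .γ for every B-production
Closure: [S' -> .S, S -> .cdA, S -> .d]


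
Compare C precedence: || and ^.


'^' is bitwise XOR (level 4); '||' is logical OR (level 1)
Higher level binds tighter
'^' has higher precedence than '||'


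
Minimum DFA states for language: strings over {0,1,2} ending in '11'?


Track the longest suffix of input matching a prefix of '11': 3 classes (prefixes of length 0..2)
Minimal DFA: 3 states


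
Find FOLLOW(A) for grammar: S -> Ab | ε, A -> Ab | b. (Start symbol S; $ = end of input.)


$ ∈ FOLLOW(S). For each A -> αBβ: add FIRST(β)\{ε} to FOLLOW(B); if β nullable, add FOLLOW(A).
FOLLOW(A) = {b}


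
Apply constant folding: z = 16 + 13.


16 + 13 = 29 at compile time
Optimized: z = 29


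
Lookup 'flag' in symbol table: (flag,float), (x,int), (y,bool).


Lookup 'flag' → type float


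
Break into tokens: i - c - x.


Scan left to right, longest-match per lexeme
Tokens: ID(i), OP(-), ID(c), OP(-), ID(x)


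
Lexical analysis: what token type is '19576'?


Pattern: digits only
Type: INTEGER_LITERAL


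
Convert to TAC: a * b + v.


Break into single-operator statements:
t1 = a * b
t2 = t1 + v


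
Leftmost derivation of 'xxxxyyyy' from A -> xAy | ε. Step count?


Derivation: A => xAy => xxAyy => xxxAyyy => xxxxAyyyy => xxxxyyyy
Steps: 5


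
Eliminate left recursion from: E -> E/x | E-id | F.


Left-recursive alternatives: E/x, E-id; non-recursive: F
Introduce E': E -> FE', E' -> /xE' | -idE' | ε


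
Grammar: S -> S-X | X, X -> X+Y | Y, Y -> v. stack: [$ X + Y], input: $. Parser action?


handle 'X+Y' on top
Action: reduce (X -> X+Y)


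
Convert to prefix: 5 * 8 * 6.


left-to-right (same/higher precedence on left): tree is (* (* 5 8) 6)
Prefix: * * 5 8 6


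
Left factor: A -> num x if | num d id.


Common prefix: 'num'
Factored: A -> num A', A' -> x if | d id


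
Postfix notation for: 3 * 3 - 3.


Left to right (same or higher precedence on left)
Postfix: 3 3 * 3 -


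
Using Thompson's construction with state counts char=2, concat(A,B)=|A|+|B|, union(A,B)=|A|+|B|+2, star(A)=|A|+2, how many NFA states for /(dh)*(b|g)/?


Syntax tree has 4 char leaf(s), 1 union(s), 1 star(s)
chars contribute 4×2 = 8; each union adds +2; each star adds +2
Total: 8 + 2 + 2 = 12 states


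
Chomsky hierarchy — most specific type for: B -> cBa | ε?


Single nonterminal LHS, but c^n a^n is not regular
Classification: Type 2 (Context-Free)


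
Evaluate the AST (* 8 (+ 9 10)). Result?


Evaluate inner: (+ 9 10) = 19
Evaluate root: (* 8 19) = 152
Result: 152


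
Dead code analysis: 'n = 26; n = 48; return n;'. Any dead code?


first assignment to n is overwritten before any read
Dead: 'n = 26'


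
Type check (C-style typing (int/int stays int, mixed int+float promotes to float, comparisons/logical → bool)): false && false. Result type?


Operand types: bool && bool
Rule: logical operators take bool operands and yield bool
Result type: bool


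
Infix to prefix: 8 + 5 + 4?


left-to-right (same/higher precedence on left): tree is (+ (+ 8 5) 4)
Prefix: + + 8 5 4


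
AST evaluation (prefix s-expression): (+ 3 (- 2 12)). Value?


Evaluate inner: (- 2 12) = -10
Evaluate root: (+ 3 -10) = -7
Result: -7


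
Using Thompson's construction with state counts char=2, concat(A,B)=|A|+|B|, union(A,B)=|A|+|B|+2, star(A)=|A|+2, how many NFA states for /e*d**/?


Syntax tree has 2 char leaf(s), 0 union(s), 3 star(s)
chars contribute 2×2 = 4; each union adds +2; each star adds +2
Total: 4 + 0 + 6 = 10 states


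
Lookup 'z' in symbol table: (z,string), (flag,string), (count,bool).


Lookup 'z' → type string


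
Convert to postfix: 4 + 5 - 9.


Left to right (same or higher precedence on left)
Postfix: 4 5 + 9 -


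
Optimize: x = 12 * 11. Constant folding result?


12 * 11 = 132 at compile time
Optimized: x = 132


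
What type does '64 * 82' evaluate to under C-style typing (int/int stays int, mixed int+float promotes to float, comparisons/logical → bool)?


Operand types: int * int
Rule: mixed int/float promotes to float; int/int stays int
Result type: int


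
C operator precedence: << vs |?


'<<' is shift (level 8); '|' is bitwise OR (level 3)
Higher level binds tighter
'<<' has higher precedence than '|'


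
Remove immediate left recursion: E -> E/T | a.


Left-recursive alternatives: E/T; non-recursive: a
Introduce E': E -> aE', E' -> /TE' | ε


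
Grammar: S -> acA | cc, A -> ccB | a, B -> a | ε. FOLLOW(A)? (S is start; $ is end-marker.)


$ ∈ FOLLOW(S). For each A -> αBβ: add FIRST(β)\{ε} to FOLLOW(B); if β nullable, add FOLLOW(A).
FOLLOW(A) = {$}


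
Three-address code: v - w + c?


Break into single-operator statements:
t1 = v - w
t2 = t1 + c


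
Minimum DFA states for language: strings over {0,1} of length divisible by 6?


Track length mod 6: states 0..5, accept at 0
Minimal DFA: 6 states


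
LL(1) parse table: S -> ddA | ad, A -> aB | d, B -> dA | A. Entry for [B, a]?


For [B, a]: 'a' ∈ FIRST(A)
Entry: B -> A


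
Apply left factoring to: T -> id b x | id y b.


Common prefix: 'id'
Factored: T -> id T', T' -> b x | y b


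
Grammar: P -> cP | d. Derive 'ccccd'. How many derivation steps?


Derivation: P => cP => ccP => cccP => ccccP => ccccd
Steps: 5


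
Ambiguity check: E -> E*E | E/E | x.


'x*x/x' has two parse trees (no precedence encoded between * and /)
Ambiguous


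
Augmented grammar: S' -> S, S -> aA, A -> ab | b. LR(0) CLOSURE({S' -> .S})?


Start: S' -> .S
For each item with dot before a nonterminal B, add B -> .γ for every B-production
Closure: [S' -> .S, S -> .aA]


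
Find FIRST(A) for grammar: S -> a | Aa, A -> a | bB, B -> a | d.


Per alternative of A: FIRST(a) = {a}; FIRST(bB) = {b}
FIRST(A) = {a, b}


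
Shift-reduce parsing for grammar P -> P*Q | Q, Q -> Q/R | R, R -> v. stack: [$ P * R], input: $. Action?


'R' (not preceded by Q/) is the handle for Q -> R
Action: reduce (Q -> R)


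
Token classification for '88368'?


Pattern: digits only
Type: INTEGER_LITERAL


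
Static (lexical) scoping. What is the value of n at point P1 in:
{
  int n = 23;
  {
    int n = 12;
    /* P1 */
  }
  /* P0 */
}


n declared in the same block as P1
n = 12


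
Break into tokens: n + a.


Scan left to right, longest-match per lexeme
Tokens: ID(n), OP(+), ID(a)


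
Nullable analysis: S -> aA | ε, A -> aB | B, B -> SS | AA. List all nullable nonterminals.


A nonterminal is nullable iff some alternative derives ε (directly, or every symbol in it is nullable)
Nullable: {A, B, S}


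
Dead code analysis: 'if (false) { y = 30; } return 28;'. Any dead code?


condition is constant false, so the whole block is unreachable
Dead: 'if (false) { y = 30; }'


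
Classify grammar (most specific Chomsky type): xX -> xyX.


LHS has context (more than one symbol) and |LHS| ≤ |RHS|
Classification: Type 1 (Context-Sensitive)


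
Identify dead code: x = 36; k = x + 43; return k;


x is read by k's definition; k is returned
No dead code


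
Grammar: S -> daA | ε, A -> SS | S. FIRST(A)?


Per alternative of A: FIRST(SS) = {d, ε}; FIRST(S) = {d, ε}
FIRST(A) = {d, ε}


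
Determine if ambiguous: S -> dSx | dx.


balanced d^n…x^n: each string has a unique parse
Unambiguous


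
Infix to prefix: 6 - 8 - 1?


left-to-right (same/higher precedence on left): tree is (- (- 6 8) 1)
Prefix: - - 6 8 1


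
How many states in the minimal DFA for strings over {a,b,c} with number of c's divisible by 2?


Track (count of c) mod 2: states 0..1, accept at 0
Minimal DFA: 2 states


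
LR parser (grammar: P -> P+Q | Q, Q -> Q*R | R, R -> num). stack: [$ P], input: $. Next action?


start symbol P on stack, input exhausted
Action: accept


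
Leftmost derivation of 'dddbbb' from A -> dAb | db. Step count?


Derivation: A => dAb => ddAbb => dddbbb
Steps: 3


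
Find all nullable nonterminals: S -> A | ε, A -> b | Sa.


A nonterminal is nullable iff some alternative derives ε (directly, or every symbol in it is nullable)
Nullable: {S}


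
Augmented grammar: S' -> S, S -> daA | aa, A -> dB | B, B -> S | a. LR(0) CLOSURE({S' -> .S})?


Start: S' -> .S
For each item with dot before a nonterminal B, add B -> .γ for every B-production
Closure: [S' -> .S, S -> .daA, S -> .aa]


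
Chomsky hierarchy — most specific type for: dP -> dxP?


LHS has context (more than one symbol) and |LHS| ≤ |RHS|
Classification: Type 1 (Context-Sensitive)


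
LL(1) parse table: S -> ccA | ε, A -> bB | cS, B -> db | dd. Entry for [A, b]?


For [A, b]: 'b' ∈ FIRST(bB)
Entry: A -> bB


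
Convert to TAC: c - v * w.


Break into single-operator statements:
t1 = v * w
t2 = c - t1


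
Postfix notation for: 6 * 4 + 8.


Left to right (same or higher precedence on left)
Postfix: 6 4 * 8 +


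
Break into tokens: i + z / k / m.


Scan left to right, longest-match per lexeme
Tokens: ID(i), OP(+), ID(z), OP(/), ID(k), OP(/), ID(m)


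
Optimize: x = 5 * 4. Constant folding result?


5 * 4 = 20 at compile time
Optimized: x = 20


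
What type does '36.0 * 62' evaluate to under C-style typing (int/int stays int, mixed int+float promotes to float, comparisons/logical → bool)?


Operand types: float * int
Rule: mixed int/float promotes to float; int/int stays int
Result type: float


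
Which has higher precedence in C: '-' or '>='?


'-' is additive (level 9); '>=' is relational (level 7)
Higher level binds tighter
'-' has higher precedence than '>='


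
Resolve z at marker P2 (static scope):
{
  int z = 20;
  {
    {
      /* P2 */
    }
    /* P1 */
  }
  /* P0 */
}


P2's block does not declare z; resolves to the enclosing declaration at depth 0
z = 20


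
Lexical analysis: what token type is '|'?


Pattern: operator symbol
Type: OPERATOR


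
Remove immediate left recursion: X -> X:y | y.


Left-recursive alternatives: X:y; non-recursive: y
Introduce X': X -> yX', X' -> :yX' | ε


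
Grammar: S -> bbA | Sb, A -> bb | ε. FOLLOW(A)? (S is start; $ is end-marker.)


$ ∈ FOLLOW(S). For each A -> αBβ: add FIRST(β)\{ε} to FOLLOW(B); if β nullable, add FOLLOW(A).
FOLLOW(A) = {$, b}


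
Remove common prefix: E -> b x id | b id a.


Common prefix: 'b'
Factored: E -> b E', E' -> x id | id a


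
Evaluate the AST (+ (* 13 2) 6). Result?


Evaluate inner: (* 13 2) = 26
Evaluate root: (+ 26 6) = 32
Result: 32


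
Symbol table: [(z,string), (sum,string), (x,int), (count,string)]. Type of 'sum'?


Lookup 'sum' → type string


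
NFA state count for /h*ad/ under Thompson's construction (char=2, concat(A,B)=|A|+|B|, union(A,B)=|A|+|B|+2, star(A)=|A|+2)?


Syntax tree has 3 char leaf(s), 0 union(s), 1 star(s)
chars contribute 3×2 = 6; each union adds +2; each star adds +2
Total: 6 + 0 + 2 = 8 states


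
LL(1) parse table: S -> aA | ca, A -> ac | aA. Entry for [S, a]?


For [S, a]: 'a' ∈ FIRST(aA)
Entry: S -> aA


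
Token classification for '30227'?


Pattern: digits only
Type: INTEGER_LITERAL


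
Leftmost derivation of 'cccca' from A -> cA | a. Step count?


Derivation: A => cA => ccA => cccA => ccccA => cccca
Steps: 5


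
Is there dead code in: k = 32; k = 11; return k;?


first assignment to k is overwritten before any read
Dead: 'k = 32'


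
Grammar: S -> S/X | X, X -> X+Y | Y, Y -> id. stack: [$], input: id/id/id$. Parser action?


no handle on stack; shift 'id'
Action: shift


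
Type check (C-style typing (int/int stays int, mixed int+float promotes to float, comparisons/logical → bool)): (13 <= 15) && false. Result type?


Operand types: bool && bool
Rule: logical operators take bool operands and yield bool
Result type: bool


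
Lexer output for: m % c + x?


Scan left to right, longest-match per lexeme
Tokens: ID(m), OP(%), ID(c), OP(+), ID(x)


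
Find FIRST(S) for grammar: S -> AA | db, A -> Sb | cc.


Per alternative of S: FIRST(AA) = {c, d}; FIRST(db) = {d}
FIRST(S) = {c, d}


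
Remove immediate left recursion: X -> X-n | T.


Left-recursive alternatives: X-n; non-recursive: T
Introduce X': X -> TX', X' -> -nX' | ε


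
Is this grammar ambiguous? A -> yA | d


right-linear, alternatives start with distinct terminals 'y' vs 'd': unique leftmost derivation
Unambiguous


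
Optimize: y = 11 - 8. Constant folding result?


11 - 8 = 3 at compile time
Optimized: y = 3


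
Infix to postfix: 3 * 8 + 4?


Left to right (same or higher precedence on left)
Postfix: 3 8 * 4 +


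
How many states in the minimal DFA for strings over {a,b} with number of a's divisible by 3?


Track (count of a) mod 3: states 0..2, accept at 0
Minimal DFA: 3 states


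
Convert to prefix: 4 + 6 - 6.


left-to-right (same/higher precedence on left): tree is (- (+ 4 6) 6)
Prefix: - + 4 6 6


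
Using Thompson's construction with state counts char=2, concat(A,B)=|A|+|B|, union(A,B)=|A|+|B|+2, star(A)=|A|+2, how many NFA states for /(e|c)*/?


Syntax tree has 2 char leaf(s), 1 union(s), 1 star(s)
chars contribute 2×2 = 4; each union adds +2; each star adds +2
Total: 4 + 2 + 2 = 8 states


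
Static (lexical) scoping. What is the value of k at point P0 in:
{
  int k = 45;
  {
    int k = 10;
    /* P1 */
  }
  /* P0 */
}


k declared in the same block as P0
k = 45


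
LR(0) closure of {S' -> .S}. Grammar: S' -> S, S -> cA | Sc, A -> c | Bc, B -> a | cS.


Start: S' -> .S
For each item with dot before a nonterminal B, add B -> .γ for every B-production
Closure: [S' -> .S, S -> .cA, S -> .Sc]


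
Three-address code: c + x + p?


Break into single-operator statements:
t1 = c + x
t2 = t1 + p


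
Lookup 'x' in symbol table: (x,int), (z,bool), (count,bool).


Lookup 'x' → type int


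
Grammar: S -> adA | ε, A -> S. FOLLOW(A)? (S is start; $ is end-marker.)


$ ∈ FOLLOW(S). For each A -> αBβ: add FIRST(β)\{ε} to FOLLOW(B); if β nullable, add FOLLOW(A).
FOLLOW(A) = {$}


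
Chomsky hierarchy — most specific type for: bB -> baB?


LHS has context (more than one symbol) and |LHS| ≤ |RHS|
Classification: Type 1 (Context-Sensitive)


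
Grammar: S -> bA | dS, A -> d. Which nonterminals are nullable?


A nonterminal is nullable iff some alternative derives ε (directly, or every symbol in it is nullable)
Nullable: {}


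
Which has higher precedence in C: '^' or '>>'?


'>>' is shift (level 8); '^' is bitwise XOR (level 4)
Higher level binds tighter
'>>' has higher precedence than '^'


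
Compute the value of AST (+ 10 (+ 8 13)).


Evaluate inner: (+ 8 13) = 21
Evaluate root: (+ 10 21) = 31
Result: 31


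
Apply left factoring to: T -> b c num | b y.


Common prefix: 'b'
Factored: T -> b T', T' -> c num | y


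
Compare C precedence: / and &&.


'/' is multiplicative (level 10); '&&' is logical AND (level 2)
Higher level binds tighter
'/' has higher precedence than '&&'


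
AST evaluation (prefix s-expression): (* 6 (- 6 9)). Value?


Evaluate inner: (- 6 9) = -3
Evaluate root: (* 6 -3) = -18
Result: -18


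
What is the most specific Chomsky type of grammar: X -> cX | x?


Right-linear: every RHS is a terminal or a terminal followed by one nonterminal
Classification: Type 3 (Regular)


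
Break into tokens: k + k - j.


Scan left to right, longest-match per lexeme
Tokens: ID(k), OP(+), ID(k), OP(-), ID(j)


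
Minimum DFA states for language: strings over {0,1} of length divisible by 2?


Track length mod 2: states 0..1, accept at 0
Minimal DFA: 2 states


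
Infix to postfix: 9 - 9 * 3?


* has higher precedence, evaluate 9*3 first
Postfix: 9 9 3 * -


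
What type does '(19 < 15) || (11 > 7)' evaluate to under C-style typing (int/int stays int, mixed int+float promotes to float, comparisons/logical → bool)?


Operand types: bool || bool
Rule: logical operators take bool operands and yield bool
Result type: bool


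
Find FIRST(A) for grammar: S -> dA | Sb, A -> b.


Per alternative of A: FIRST(b) = {b}
FIRST(A) = {b}


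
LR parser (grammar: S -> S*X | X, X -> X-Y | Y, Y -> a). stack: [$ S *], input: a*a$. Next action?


no handle ('S*' is not any RHS); shift 'a'
Action: shift


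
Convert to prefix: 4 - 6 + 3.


left-to-right (same/higher precedence on left): tree is (+ (- 4 6) 3)
Prefix: + - 4 6 3


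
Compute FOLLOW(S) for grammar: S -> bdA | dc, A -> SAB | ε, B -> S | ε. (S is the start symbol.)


$ ∈ FOLLOW(S). For each A -> αBβ: add FIRST(β)\{ε} to FOLLOW(B); if β nullable, add FOLLOW(A).
FOLLOW(S) = {$, b, d}


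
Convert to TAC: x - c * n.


Break into single-operator statements:
t1 = c * n
t2 = x - t1


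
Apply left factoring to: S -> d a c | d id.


Common prefix: 'd'
Factored: S -> d S', S' -> a c | id


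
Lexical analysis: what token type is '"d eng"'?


Pattern: double-quoted sequence
Type: STRING_LITERAL


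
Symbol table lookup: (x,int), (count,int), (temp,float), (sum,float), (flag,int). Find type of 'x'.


Lookup 'x' → type int


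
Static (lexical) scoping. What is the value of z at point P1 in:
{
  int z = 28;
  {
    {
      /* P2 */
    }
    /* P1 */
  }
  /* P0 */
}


P1's block does not declare z; resolves to the enclosing declaration at depth 0
z = 28


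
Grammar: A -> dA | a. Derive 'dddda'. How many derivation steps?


Derivation: A => dA => ddA => dddA => ddddA => dddda
Steps: 5


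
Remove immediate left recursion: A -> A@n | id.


Left-recursive alternatives: A@n; non-recursive: id
Introduce A': A -> idA', A' -> @nA' | ε


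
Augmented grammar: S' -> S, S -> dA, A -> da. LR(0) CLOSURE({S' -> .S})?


Start: S' -> .S
For each item with dot before a nonterminal B, add B -> .γ for every B-production
Closure: [S' -> .S, S -> .dA]


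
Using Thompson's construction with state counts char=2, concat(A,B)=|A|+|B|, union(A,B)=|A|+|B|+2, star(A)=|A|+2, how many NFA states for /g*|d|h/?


Syntax tree has 3 char leaf(s), 2 union(s), 1 star(s)
chars contribute 3×2 = 6; each union adds +2; each star adds +2
Total: 6 + 4 + 2 = 12 states


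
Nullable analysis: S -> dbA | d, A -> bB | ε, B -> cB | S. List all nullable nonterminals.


A nonterminal is nullable iff some alternative derives ε (directly, or every symbol in it is nullable)
Nullable: {A}


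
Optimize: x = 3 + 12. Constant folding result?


3 + 12 = 15 at compile time
Optimized: x = 15


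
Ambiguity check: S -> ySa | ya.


balanced y^n…a^n: each string has a unique parse
Unambiguous


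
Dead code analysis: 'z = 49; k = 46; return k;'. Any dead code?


z is assigned but never read
Dead: 'z = 49'


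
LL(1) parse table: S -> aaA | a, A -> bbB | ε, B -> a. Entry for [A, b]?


For [A, b]: 'b' ∈ FIRST(bbB)
Entry: A -> bbB


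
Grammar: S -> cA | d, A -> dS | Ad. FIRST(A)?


Per alternative of A: FIRST(dS) = {d}; FIRST(Ad) = {d}
FIRST(A) = {d}


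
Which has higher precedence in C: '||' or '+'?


'+' is additive (level 9); '||' is logical OR (level 1)
Higher level binds tighter
'+' has higher precedence than '||'


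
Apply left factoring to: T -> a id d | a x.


Common prefix: 'a'
Factored: T -> a T', T' -> id d | x


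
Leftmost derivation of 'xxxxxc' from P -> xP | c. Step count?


Derivation: P => xP => xxP => xxxP => xxxxP => xxxxxP => xxxxxc
Steps: 6


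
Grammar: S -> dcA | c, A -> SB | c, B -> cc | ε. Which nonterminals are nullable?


A nonterminal is nullable iff some alternative derives ε (directly, or every symbol in it is nullable)
Nullable: {B}


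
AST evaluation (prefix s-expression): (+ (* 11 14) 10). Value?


Evaluate inner: (* 11 14) = 154
Evaluate root: (+ 154 10) = 164
Result: 164


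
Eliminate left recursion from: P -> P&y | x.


Left-recursive alternatives: P&y; non-recursive: x
Introduce P': P -> xP', P' -> &yP' | ε


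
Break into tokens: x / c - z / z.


Scan left to right, longest-match per lexeme
Tokens: ID(x), OP(/), ID(c), OP(-), ID(z), OP(/), ID(z)


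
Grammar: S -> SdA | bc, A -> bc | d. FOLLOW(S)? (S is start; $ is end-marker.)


$ ∈ FOLLOW(S). For each A -> αBβ: add FIRST(β)\{ε} to FOLLOW(B); if β nullable, add FOLLOW(A).
FOLLOW(S) = {$, d}


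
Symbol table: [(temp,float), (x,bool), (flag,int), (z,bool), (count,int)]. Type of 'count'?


Lookup 'count' → type int


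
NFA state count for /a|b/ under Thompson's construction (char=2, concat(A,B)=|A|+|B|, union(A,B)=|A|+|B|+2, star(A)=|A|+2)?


Syntax tree has 2 char leaf(s), 1 union(s), 0 star(s)
chars contribute 2×2 = 4; each union adds +2; each star adds +2
Total: 4 + 2 + 0 = 6 states


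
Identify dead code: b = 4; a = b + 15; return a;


b is read by a's definition; a is returned
No dead code


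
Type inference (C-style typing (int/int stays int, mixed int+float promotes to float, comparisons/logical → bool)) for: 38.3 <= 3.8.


Operand types: float <= float
Rule: comparison yields bool
Result type: bool


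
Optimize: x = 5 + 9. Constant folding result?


5 + 9 = 14 at compile time
Optimized: x = 14


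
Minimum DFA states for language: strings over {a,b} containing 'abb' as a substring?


KMP-style automaton: 3 progress states + 1 absorbing accept = 4
Minimal DFA: 4 states


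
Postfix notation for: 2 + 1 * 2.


* has higher precedence, evaluate 1*2 first
Postfix: 2 1 2 * +


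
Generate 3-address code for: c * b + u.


Break into single-operator statements:
t1 = c * b
t2 = t1 + u


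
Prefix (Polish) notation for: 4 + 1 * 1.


'*' binds tighter: tree is (+ 4 (* 1 1))
Prefix: + 4 * 1 1


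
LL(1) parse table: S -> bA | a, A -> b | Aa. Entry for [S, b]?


For [S, b]: 'b' ∈ FIRST(bA)
Entry: S -> bA


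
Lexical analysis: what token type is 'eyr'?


Pattern: letter/underscore followed by alphanumerics, not a keyword
Type: IDENTIFIER


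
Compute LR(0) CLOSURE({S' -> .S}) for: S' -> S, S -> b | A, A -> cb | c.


Start: S' -> .S
For each item with dot before a nonterminal B, add B -> .γ for every B-production
Closure: [S' -> .S, S -> .b, S -> .A, A -> .cb, A -> .c]


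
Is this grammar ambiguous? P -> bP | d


right-linear, alternatives start with distinct terminals 'b' vs 'd': unique leftmost derivation
Unambiguous


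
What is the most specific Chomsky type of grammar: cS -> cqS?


LHS has context (more than one symbol) and |LHS| ≤ |RHS|
Classification: Type 1 (Context-Sensitive)


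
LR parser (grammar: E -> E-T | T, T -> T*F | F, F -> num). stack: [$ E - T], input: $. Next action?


handle 'E-T' on top; lookahead ∈ FOLLOW(E) = {-, $}
Action: reduce (E -> E-T)


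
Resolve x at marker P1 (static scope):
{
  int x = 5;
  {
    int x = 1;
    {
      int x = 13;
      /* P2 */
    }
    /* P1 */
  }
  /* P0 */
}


x declared in the same block as P1
x = 1


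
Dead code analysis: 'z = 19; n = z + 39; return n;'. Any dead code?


z is read by n's definition; n is returned
No dead code


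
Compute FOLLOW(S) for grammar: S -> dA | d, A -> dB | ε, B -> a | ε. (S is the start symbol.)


$ ∈ FOLLOW(S). For each A -> αBβ: add FIRST(β)\{ε} to FOLLOW(B); if β nullable, add FOLLOW(A).
FOLLOW(S) = {$}


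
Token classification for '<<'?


Pattern: operator symbol
Type: OPERATOR


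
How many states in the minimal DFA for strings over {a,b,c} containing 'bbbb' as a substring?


KMP-style automaton: 4 progress states + 1 absorbing accept = 5
Minimal DFA: 5 states


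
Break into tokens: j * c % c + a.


Scan left to right, longest-match per lexeme
Tokens: ID(j), OP(*), ID(c), OP(%), ID(c), OP(+), ID(a)


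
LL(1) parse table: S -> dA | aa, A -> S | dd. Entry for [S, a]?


For [S, a]: 'a' ∈ FIRST(aa)
Entry: S -> aa


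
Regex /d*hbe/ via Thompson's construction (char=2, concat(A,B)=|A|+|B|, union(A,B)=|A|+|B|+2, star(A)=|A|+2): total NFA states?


Syntax tree has 4 char leaf(s), 0 union(s), 1 star(s)
chars contribute 4×2 = 8; each union adds +2; each star adds +2
Total: 8 + 0 + 2 = 10 states


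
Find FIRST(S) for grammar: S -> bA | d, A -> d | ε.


Per alternative of S: FIRST(bA) = {b}; FIRST(d) = {d}
FIRST(S) = {b, d}


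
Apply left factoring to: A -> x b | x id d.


Common prefix: 'x'
Factored: A -> x A', A' -> b | id d


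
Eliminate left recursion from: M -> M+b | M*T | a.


Left-recursive alternatives: M+b, M*T; non-recursive: a
Introduce M': M -> aM', M' -> +bM' | *TM' | ε


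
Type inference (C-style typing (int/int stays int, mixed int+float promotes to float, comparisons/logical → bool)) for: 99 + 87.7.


Operand types: int + float
Rule: mixed int/float promotes to float; int/int stays int
Result type: float


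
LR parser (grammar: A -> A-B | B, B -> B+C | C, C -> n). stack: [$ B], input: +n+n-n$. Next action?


shift '+' to continue B -> B+C
Action: shift


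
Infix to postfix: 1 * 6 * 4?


Left to right (same or higher precedence on left)
Postfix: 1 6 * 4 *


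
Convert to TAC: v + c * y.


Break into single-operator statements:
t1 = c * y
t2 = v + t1


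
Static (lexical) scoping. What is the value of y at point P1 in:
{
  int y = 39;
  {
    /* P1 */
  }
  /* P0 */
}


P1's block does not declare y; resolves to the enclosing declaration at depth 0
y = 39


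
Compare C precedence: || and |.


'|' is bitwise OR (level 3); '||' is logical OR (level 1)
Higher level binds tighter
'|' has higher precedence than '||'


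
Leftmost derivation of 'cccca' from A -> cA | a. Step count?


Derivation: A => cA => ccA => cccA => ccccA => cccca
Steps: 5


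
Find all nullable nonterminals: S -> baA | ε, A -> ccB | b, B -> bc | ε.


A nonterminal is nullable iff some alternative derives ε (directly, or every symbol in it is nullable)
Nullable: {B, S}


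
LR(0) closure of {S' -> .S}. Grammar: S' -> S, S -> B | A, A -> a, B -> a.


Start: S' -> .S
For each item with dot before a nonterminal B, add B -> .γ for every B-production
Closure: [S' -> .S, S -> .B, S -> .A, B -> .a, A -> .a]


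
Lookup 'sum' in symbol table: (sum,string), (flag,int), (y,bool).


Lookup 'sum' → type string


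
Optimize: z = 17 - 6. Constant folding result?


17 - 6 = 11 at compile time
Optimized: z = 11
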